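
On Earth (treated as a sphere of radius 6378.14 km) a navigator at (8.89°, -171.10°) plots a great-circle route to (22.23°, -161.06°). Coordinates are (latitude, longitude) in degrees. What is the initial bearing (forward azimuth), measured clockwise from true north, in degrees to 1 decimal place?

Δλ = 10.040° = 0.1752 rad.
y = sin Δλ · cos φ₂ = (0.1743)(0.9257) = 0.1614
x = cos φ₁ sin φ₂ − sin φ₁ cos φ₂ cos Δλ = (0.9880)(0.3783) − (0.1545)(0.9257)(0.9847) = 0.2329
θ = atan2(y, x) = 34.72°, so the bearing is 34.7°.

34.7°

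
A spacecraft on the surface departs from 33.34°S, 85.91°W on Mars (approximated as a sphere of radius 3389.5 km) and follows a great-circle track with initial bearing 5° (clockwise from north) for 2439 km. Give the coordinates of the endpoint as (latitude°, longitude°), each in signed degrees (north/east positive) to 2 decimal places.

7.77°, -82.59°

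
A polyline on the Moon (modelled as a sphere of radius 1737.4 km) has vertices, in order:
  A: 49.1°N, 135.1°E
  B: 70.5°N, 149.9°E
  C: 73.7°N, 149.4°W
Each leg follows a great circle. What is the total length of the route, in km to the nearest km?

1231 km

Leg A→B: central angle 0.3929 rad, distance 682.6 km.
Leg B→C: central angle 0.3156 rad, distance 548.4 km.
Total: 682.6 + 548.4 ≈ 1231 km.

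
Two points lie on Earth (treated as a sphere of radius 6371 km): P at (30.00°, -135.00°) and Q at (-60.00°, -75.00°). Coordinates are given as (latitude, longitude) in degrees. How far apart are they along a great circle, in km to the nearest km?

11398 km

In radians: φ₁ = 0.5236, φ₂ = -1.0472, Δλ = 60.000° = 1.0472 rad.
cos c = sin φ₁ sin φ₂ + cos φ₁ cos φ₂ cos Δλ = (0.5000)(-0.8660) + (0.8660)(0.5000)(0.5000) = -0.21651,
so c = arccos(-0.21651) = 1.78903 rad.
Distance = R·c = 6371 × 1.7890 ≈ 11398 km.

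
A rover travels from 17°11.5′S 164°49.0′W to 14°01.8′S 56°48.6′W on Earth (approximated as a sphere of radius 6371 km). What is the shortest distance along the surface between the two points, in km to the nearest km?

11387 km

In radians: φ₁ = -0.3001, φ₂ = -0.2449, Δλ = 108.007° = 1.8851 rad.
cos c = sin φ₁ sin φ₂ + cos φ₁ cos φ₂ cos Δλ = (-0.2956)(-0.2424) + (0.9553)(0.9702)(-0.3091) = -0.21485,
so c = arccos(-0.21485) = 1.78734 rad.
Distance = R·c = 6371 × 1.7873 ≈ 11387 km.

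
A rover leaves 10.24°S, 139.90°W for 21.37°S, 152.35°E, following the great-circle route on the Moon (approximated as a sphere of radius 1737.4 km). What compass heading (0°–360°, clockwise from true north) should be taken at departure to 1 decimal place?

251.1°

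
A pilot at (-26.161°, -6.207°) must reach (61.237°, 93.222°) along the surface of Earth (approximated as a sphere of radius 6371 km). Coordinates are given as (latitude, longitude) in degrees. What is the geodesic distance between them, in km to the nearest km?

With latitudes φ₁ = -26.161°, φ₂ = 61.237° and longitude difference Δλ = 99.429°:
Haversine: a = sin²(Δφ/2) + cos φ₁ cos φ₂ sin²(Δλ/2) = 0.4773 + (0.8976)(0.4812)(0.5819) = 0.72863.
Central angle c = 2·arcsin(√a) = 2.04570 rad.
Distance = R·c = 6371 × 2.0457 ≈ 13033 km.

13033 km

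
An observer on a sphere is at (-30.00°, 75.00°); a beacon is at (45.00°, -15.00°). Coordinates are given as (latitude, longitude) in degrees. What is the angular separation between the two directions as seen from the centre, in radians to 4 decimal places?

1.9322 rad

In radians: φ₁ = -0.5236, φ₂ = 0.7854, Δλ = -90.000° = -1.5708 rad.
Haversine: a = sin²(Δφ/2) + cos φ₁ cos φ₂ sin²(Δλ/2) = 0.3706 + (0.8660)(0.7071)(0.5000) = 0.67678.
Central angle c = 2·arcsin(√a) = 1.93216 rad.
So the angular separation is 1.9322 rad.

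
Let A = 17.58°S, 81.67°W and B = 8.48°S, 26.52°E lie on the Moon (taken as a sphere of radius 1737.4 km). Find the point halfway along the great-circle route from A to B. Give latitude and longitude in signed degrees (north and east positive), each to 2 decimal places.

-21.53°, -26.12°

Central angle δ = 1.8233 rad. Interpolating on the sphere with fraction f = 0.5:
P = [sin((1−f)δ)·A + sin(fδ)·B] / sin δ = 0.8164·A + 0.8164·B in Cartesian coordinates,
giving P = (0.8352, -0.4095, -0.3670), i.e. latitude -21.53°, longitude -26.12°.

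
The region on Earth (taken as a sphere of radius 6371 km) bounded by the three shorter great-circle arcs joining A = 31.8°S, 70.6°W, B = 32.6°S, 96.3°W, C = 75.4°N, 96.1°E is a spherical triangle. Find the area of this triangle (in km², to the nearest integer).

38836193 km²

Side lengths (central angles): a = 2.3873, b = 2.3723, c = 0.3789 rad; semiperimeter s = 2.5693.
By l'Huilier's theorem, tan(E/4) = √[tan(s/2) tan((s−a)/2) tan((s−b)/2) tan((s−c)/2)], giving spherical excess E = 0.9568 rad.
Area = E·R² = 0.9568 × (6371)² ≈ 38836193 km².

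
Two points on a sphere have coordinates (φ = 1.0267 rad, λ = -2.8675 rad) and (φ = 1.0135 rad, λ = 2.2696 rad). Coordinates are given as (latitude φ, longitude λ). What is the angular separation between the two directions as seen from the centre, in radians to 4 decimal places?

0.5755 rad

In radians: φ₁ = 1.0267, φ₂ = 1.0135, Δλ = -65.666° = -1.1461 rad.
Haversine: a = sin²(Δφ/2) + cos φ₁ cos φ₂ sin²(Δλ/2) = 0.0000 + (0.5176)(0.5289)(0.2940) = 0.08053.
Central angle c = 2·arcsin(√a) = 0.57545 rad.
So the angular separation is 0.5755 rad.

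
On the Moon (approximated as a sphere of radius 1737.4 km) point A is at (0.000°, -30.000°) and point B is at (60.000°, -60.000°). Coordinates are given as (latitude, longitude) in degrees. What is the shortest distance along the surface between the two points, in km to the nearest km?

1951 km

In radians: φ₁ = 0.0000, φ₂ = 1.0472, Δλ = -30.000° = -0.5236 rad.
Haversine: a = sin²(Δφ/2) + cos φ₁ cos φ₂ sin²(Δλ/2) = 0.2500 + (1.0000)(0.5000)(0.0670) = 0.28349.
Central angle c = 2·arcsin(√a) = 1.12296 rad.
Distance = R·c = 1737.4 × 1.1230 ≈ 1951 km.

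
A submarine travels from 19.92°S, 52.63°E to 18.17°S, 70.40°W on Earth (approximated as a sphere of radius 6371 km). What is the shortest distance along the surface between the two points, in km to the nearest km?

12496 km

Let φ₁ = -0.3477 rad, φ₂ = -0.3171 rad, and Δλ = -2.1473 rad.
Haversine: a = sin²(Δφ/2) + cos φ₁ cos φ₂ sin²(Δλ/2) = 0.0002 + (0.9402)(0.9501)(0.7725) = 0.69033.
Central angle c = 2·arcsin(√a) = 1.96131 rad.
Distance = R·c = 6371 × 1.9613 ≈ 12496 km.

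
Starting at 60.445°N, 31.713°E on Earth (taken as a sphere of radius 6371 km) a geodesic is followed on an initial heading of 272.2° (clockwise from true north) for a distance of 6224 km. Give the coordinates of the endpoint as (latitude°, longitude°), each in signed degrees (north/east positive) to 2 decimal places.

Angular distance δ = d/R = 6224/6371 = 0.97693 rad; initial bearing θ = 4.7508 rad.
sin φ₂ = sin φ₁ cos δ + cos φ₁ sin δ cos θ = (0.8699)(0.5596) + (0.4933)(0.8288)(0.0384) = 0.5025, so φ₂ = 30.16°.
Δλ = atan2(sin θ sin δ cos φ₁, cos δ − sin φ₁ sin φ₂) = atan2(-0.4085, 0.1225) = -73.308°.
λ₂ = 31.713° − 73.308° = -41.59°.

30.16°, -41.59°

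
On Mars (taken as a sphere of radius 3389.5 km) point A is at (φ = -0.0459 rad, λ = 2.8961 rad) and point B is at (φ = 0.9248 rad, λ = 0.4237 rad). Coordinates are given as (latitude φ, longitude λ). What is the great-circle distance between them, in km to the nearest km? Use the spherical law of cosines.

7132 km

In radians: φ₁ = -0.0459, φ₂ = 0.9248, Δλ = -141.658° = -2.4724 rad.
cos c = sin φ₁ sin φ₂ + cos φ₁ cos φ₂ cos Δλ = (-0.0459)(0.7985) + (0.9989)(0.6020)(-0.7843) = -0.50830,
so c = arccos(-0.50830) = 2.10400 rad.
Distance = R·c = 3389.5 × 2.1040 ≈ 7132 km.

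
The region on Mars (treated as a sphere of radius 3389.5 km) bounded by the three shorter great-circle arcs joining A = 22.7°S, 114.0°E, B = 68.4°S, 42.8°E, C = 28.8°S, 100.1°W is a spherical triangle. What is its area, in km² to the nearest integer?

Side lengths (central angles): a = 1.3790, b = 2.0755, c = 1.0835 rad; semiperimeter s = 2.2690.
By l'Huilier's theorem, tan(E/4) = √[tan(s/2) tan((s−a)/2) tan((s−b)/2) tan((s−c)/2)], giving spherical excess E = 1.0121 rad.
Area = E·R² = 1.0121 × (3389.5)² ≈ 11627870 km².

11627870 km²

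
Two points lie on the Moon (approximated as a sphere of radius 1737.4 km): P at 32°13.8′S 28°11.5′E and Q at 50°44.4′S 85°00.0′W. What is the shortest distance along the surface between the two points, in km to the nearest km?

2375 km

In radians: φ₁ = -0.5625, φ₂ = -0.8856, Δλ = -113.192° = -1.9756 rad.
cos c = sin φ₁ sin φ₂ + cos φ₁ cos φ₂ cos Δλ = (-0.5333)(-0.7743) + (0.8459)(0.6328)(-0.3938) = 0.20212,
so c = arccos(0.20212) = 1.36727 rad.
Distance = R·c = 1737.4 × 1.3673 ≈ 2375 km.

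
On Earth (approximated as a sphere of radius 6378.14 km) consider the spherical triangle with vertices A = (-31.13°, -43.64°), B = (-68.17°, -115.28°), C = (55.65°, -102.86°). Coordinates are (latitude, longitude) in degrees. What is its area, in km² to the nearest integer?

54107285 km²

Side lengths (central angles): a = 2.1670, b = 1.7514, c = 0.9519 rad; semiperimeter s = 2.4351.
By l'Huilier's theorem, tan(E/4) = √[tan(s/2) tan((s−a)/2) tan((s−b)/2) tan((s−c)/2)], giving spherical excess E = 1.3300 rad.
Area = E·R² = 1.3300 × (6378.14)² ≈ 54107285 km².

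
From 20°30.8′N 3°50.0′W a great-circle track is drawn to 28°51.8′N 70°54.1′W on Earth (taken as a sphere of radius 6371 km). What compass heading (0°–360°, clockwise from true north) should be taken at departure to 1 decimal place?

With φ₁ = 0.3580, φ₂ = 0.5038, Δλ = -1.1706 rad, the forward-azimuth formula gives
θ = atan2( sin Δλ cos φ₂ , cos φ₁ sin φ₂ − sin φ₁ cos φ₂ cos Δλ ) = atan2(-0.8066, 0.3325) = -67.59°.
Adding 360° brings this into [0°, 360°): 292.4°.

292.4°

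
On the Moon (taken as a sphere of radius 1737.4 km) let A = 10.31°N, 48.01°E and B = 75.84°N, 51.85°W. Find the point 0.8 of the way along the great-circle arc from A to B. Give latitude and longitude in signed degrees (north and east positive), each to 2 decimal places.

Central angle δ = 1.4381 rad. Interpolating on the sphere with fraction f = 0.8:
P = [sin((1−f)δ)·A + sin(fδ)·B] / sin δ = 0.2862·A + 0.9211·B in Cartesian coordinates,
giving P = (0.3276, 0.0321, 0.9443), i.e. latitude 70.78°, longitude 5.59°.

70.78°, 5.59°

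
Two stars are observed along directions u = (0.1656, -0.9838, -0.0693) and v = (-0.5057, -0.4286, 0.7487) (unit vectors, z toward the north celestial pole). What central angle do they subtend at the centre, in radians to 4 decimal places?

1.2807 rad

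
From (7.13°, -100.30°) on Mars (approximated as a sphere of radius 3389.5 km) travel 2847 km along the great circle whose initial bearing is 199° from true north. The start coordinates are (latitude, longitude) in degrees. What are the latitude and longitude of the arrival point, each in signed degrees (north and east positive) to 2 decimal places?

-38.01°, -118.22°

Angular distance δ = d/R = 2847/3389.5 = 0.83995 rad; initial bearing θ = 3.4732 rad.
sin φ₂ = sin φ₁ cos δ + cos φ₁ sin δ cos θ = (0.1241)(0.6675) + (0.9923)(0.7446)(-0.9455) = -0.6157, so φ₂ = -38.01°.
Δλ = atan2(sin θ sin δ cos φ₁, cos δ − sin φ₁ sin φ₂) = atan2(-0.2405, 0.7439) = -17.918°.
λ₂ = -100.300° − 17.918° = -118.22°.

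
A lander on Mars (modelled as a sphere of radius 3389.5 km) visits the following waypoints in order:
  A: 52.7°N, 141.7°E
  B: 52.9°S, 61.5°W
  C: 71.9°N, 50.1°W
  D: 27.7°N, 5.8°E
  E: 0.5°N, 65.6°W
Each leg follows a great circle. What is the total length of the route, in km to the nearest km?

24720 km

Leg A→B: central angle 2.8978 rad, distance 9822.2 km.
Leg B→C: central angle 2.1827 rad, distance 7398.2 km.
Leg C→D: central angle 0.9322 rad, distance 3159.8 km.
Leg D→E: central angle 1.2803 rad, distance 4339.5 km.
Total: 9822.2 + 7398.2 + 3159.8 + 4339.5 ≈ 24720 km.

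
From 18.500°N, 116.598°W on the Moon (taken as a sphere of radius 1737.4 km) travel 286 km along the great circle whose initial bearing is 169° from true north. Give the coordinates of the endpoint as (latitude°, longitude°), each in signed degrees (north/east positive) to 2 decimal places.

9.23°, -114.78°

Angular distance δ = d/R = 286/1737.4 = 0.16461 rad; initial bearing θ = 2.9496 rad.
sin φ₂ = sin φ₁ cos δ + cos φ₁ sin δ cos θ = (0.3173)(0.9865) + (0.9483)(0.1639)(-0.9816) = 0.1605, so φ₂ = 9.23°.
Δλ = atan2(sin θ sin δ cos φ₁, cos δ − sin φ₁ sin φ₂) = atan2(0.0297, 0.9356) = 1.815°.
λ₂ = -116.598° + 1.815° = -114.78°.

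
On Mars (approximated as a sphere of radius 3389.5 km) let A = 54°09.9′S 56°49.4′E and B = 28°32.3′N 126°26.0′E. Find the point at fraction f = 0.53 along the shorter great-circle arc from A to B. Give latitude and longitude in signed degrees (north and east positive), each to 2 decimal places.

Central angle δ = 1.7804 rad. Interpolating on the sphere with fraction f = 0.53:
P = [sin((1−f)δ)·A + sin(fδ)·B] / sin δ = 0.7591·A + 0.8278·B in Cartesian coordinates,
giving P = (-0.1887, 0.9571, -0.2199), i.e. latitude -12.71°, longitude 101.15°.

-12.71°, 101.15°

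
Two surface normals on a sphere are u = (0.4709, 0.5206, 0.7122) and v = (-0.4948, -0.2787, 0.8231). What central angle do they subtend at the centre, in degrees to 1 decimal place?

u·v = 0.2081; |u| = 1.0000, |v| = 1.0000.
cos θ = (u·v)/(|u||v|) = 0.2081, so θ = 78.0°.

78.0°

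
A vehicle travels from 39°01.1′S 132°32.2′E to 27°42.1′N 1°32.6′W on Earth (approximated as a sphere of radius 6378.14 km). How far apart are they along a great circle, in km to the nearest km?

15636 km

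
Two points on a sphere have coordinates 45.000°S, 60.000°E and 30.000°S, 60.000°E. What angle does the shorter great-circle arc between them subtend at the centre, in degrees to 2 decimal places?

15.00°

In radians: φ₁ = -0.7854, φ₂ = -0.5236, Δλ = 0.000° = 0.0000 rad.
Haversine: a = sin²(Δφ/2) + cos φ₁ cos φ₂ sin²(Δλ/2) = 0.0170 + (0.7071)(0.8660)(0.0000) = 0.01704.
Central angle c = 2·arcsin(√a) = 0.26180 rad.
So the angular separation is 15.00°.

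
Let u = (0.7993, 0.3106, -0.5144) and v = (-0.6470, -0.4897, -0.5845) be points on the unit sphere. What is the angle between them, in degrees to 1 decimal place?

u·v = -0.3686; |u| = 1.0000, |v| = 1.0000.
cos θ = (u·v)/(|u||v|) = -0.3686, so θ = 111.6°.

111.6°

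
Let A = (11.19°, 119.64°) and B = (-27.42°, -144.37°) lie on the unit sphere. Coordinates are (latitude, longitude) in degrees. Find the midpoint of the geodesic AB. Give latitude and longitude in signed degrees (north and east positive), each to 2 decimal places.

-12.01°, 164.46°

The central angle between A and B is δ = 1.7520 rad.
With f = 0.5, the slerp weights are sin((1−f)δ)/sin δ = 0.7810 and sin(fδ)/sin δ = 0.7810.
Weighted sum of the unit vectors: (0.7810)·(-0.4851,0.8526,0.1941) + (0.7810)·(-0.7215,-0.5171,-0.4605) = (-0.9424, 0.2620, -0.2081).
Converting back: φ = atan2(z, √(x²+y²)) = -12.01°, λ = atan2(y, x) = 164.46°.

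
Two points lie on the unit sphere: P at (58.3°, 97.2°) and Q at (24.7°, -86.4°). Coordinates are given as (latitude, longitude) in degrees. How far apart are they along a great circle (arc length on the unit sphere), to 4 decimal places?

1.6920

Let φ₁ = 1.0175 rad, φ₂ = 0.4311 rad, and Δλ = 3.0788 rad.
cos c = sin φ₁ sin φ₂ + cos φ₁ cos φ₂ cos Δλ = (0.8508)(0.4179) + (0.5255)(0.9085)(-0.9980) = -0.12093,
so c = arccos(-0.12093) = 1.69202 rad.
On the unit sphere the arc length equals the central angle: 1.6920.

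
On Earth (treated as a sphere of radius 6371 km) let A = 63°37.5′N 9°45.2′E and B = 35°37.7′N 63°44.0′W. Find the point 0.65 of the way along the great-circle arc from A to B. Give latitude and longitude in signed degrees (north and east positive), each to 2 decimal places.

49.85°, -48.61°

Central angle δ = 0.8963 rad. Interpolating on the sphere with fraction f = 0.65:
P = [sin((1−f)δ)·A + sin(fδ)·B] / sin δ = 0.3951·A + 0.7044·B in Cartesian coordinates,
giving P = (0.4264, -0.4837, 0.7643), i.e. latitude 49.85°, longitude -48.61°.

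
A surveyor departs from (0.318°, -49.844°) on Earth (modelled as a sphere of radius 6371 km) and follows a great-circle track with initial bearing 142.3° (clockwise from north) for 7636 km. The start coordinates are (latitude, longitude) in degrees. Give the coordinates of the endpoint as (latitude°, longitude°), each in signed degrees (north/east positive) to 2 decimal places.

-47.31°, 7.31°

Angular distance δ = d/R = 7636/6371 = 1.19856 rad; initial bearing θ = 2.4836 rad.
sin φ₂ = sin φ₁ cos δ + cos φ₁ sin δ cos θ = (0.0056)(0.3637) + (1.0000)(0.9315)(-0.7912) = -0.7350, so φ₂ = -47.31°.
Δλ = atan2(sin θ sin δ cos φ₁, cos δ − sin φ₁ sin φ₂) = atan2(0.5696, 0.3678) = 57.152°.
λ₂ = -49.844° + 57.152° = 7.31°.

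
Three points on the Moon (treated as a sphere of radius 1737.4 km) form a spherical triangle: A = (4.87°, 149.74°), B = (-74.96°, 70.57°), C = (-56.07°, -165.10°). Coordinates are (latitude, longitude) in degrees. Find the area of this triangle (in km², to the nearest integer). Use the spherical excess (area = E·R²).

1757733 km²

Side lengths (central angles): a = 0.7676, b = 1.2432, c = 1.6042 rad; semiperimeter s = 1.8075.
By l'Huilier's theorem, tan(E/4) = √[tan(s/2) tan((s−a)/2) tan((s−b)/2) tan((s−c)/2)], giving spherical excess E = 0.5823 rad.
Area = E·R² = 0.5823 × (1737.4)² ≈ 1757733 km².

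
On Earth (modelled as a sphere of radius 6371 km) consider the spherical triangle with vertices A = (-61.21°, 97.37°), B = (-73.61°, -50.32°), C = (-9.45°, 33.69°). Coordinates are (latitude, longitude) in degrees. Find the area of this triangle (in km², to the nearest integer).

22309664 km²

Side lengths (central angles): a = 1.3831, b = 1.2084, c = 0.7584 rad; semiperimeter s = 1.6750.
By l'Huilier's theorem, tan(E/4) = √[tan(s/2) tan((s−a)/2) tan((s−b)/2) tan((s−c)/2)], giving spherical excess E = 0.5496 rad.
Area = E·R² = 0.5496 × (6371)² ≈ 22309664 km².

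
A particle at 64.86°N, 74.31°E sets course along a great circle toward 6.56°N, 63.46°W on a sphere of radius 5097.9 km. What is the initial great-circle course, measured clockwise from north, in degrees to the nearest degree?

Δλ = -137.770° = -2.4045 rad.
y = sin Δλ · cos φ₂ = (-0.6721)(0.9935) = -0.6677
x = cos φ₁ sin φ₂ − sin φ₁ cos φ₂ cos Δλ = (0.4248)(0.1142) − (0.9053)(0.9935)(-0.7405) = 0.7145
θ = atan2(y, x) = -43.06°; adding 360° gives 317°.

317°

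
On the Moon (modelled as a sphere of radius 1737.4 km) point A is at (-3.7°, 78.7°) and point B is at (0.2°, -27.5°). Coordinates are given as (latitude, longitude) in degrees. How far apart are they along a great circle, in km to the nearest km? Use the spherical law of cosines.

3220 km

In radians: φ₁ = -0.0646, φ₂ = 0.0035, Δλ = -106.200° = -1.8535 rad.
cos c = sin φ₁ sin φ₂ + cos φ₁ cos φ₂ cos Δλ = (-0.0645)(0.0035) + (0.9979)(1.0000)(-0.2790) = -0.27863,
so c = arccos(-0.27863) = 1.85317 rad.
Distance = R·c = 1737.4 × 1.8532 ≈ 3220 km.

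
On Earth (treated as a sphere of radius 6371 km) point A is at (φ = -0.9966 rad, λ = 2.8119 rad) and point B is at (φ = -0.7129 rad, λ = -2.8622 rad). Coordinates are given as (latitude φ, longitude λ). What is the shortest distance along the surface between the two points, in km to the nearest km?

Let φ₁ = -0.9966 rad, φ₂ = -0.7129 rad, and Δλ = 0.6091 rad.
cos c = sin φ₁ sin φ₂ + cos φ₁ cos φ₂ cos Δλ = (-0.8396)(-0.6540) + (0.5432)(0.7565)(0.8202) = 0.88614,
so c = arccos(0.88614) = 0.48185 rad.
Distance = R·c = 6371 × 0.4819 ≈ 3070 km.

3070 km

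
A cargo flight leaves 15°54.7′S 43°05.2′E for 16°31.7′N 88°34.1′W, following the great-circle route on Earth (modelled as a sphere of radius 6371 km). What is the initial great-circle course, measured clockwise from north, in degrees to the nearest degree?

278°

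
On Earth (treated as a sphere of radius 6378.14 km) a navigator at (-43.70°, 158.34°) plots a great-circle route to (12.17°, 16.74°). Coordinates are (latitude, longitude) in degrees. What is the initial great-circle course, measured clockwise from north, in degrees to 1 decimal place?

With φ₁ = -0.7627, φ₂ = 0.2124, Δλ = -2.4714 rad, the forward-azimuth formula gives
θ = atan2( sin Δλ cos φ₂ , cos φ₁ sin φ₂ − sin φ₁ cos φ₂ cos Δλ ) = atan2(-0.6072, -0.3769) = -121.83°.
Adding 360° brings this into [0°, 360°): 238.2°.

238.2°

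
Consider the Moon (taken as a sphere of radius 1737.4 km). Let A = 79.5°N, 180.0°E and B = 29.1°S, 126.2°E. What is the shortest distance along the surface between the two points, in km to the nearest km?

In radians: φ₁ = 1.3875, φ₂ = -0.5079, Δλ = -53.800° = -0.9390 rad.
cos c = sin φ₁ sin φ₂ + cos φ₁ cos φ₂ cos Δλ = (0.9833)(-0.4863) + (0.1822)(0.8738)(0.5906) = -0.38415,
so c = arccos(-0.38415) = 1.96508 rad.
Distance = R·c = 1737.4 × 1.9651 ≈ 3414 km.

3414 km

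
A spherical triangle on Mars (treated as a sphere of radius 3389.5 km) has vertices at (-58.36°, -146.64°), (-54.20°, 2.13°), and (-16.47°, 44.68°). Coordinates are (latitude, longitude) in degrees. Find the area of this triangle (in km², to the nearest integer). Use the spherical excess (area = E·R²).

5549188 km²

Side lengths (central angles): a = 0.8721, b = 1.8254, c = 1.1284 rad; semiperimeter s = 1.9130.
By l'Huilier's theorem, tan(E/4) = √[tan(s/2) tan((s−a)/2) tan((s−b)/2) tan((s−c)/2)], giving spherical excess E = 0.4830 rad.
Area = E·R² = 0.4830 × (3389.5)² ≈ 5549188 km².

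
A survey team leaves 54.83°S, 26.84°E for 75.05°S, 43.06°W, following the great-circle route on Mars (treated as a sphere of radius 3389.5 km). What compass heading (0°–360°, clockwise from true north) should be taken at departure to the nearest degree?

207°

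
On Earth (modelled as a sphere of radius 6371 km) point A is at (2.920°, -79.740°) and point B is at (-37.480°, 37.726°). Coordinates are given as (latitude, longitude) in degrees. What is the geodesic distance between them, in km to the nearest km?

12605 km

Let φ₁ = 0.0510 rad, φ₂ = -0.6541 rad, and Δλ = 2.0502 rad.
cos c = sin φ₁ sin φ₂ + cos φ₁ cos φ₂ cos Δλ = (0.0509)(-0.6085) + (0.9987)(0.7936)(-0.4612) = -0.39653,
so c = arccos(-0.39653) = 1.97853 rad.
Distance = R·c = 6371 × 1.9785 ≈ 12605 km.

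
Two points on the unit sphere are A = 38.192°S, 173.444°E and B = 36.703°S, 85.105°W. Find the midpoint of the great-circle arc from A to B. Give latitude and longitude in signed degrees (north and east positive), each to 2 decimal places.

-50.42°, -135.13°

Central angle δ = 1.3239 rad. Interpolating on the sphere with fraction f = 0.5:
P = [sin((1−f)δ)·A + sin(fδ)·B] / sin δ = 0.6339·A + 0.6339·B in Cartesian coordinates,
giving P = (-0.4516, -0.4495, -0.7708), i.e. latitude -50.42°, longitude -135.13°.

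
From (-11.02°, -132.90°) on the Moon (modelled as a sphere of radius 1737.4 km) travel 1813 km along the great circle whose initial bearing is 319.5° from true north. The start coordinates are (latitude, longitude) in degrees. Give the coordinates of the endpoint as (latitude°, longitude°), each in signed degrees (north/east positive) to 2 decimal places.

33.29°, -175.07°

Angular distance δ = d/R = 1813/1737.4 = 1.04351 rad; initial bearing θ = 5.5763 rad.
sin φ₂ = sin φ₁ cos δ + cos φ₁ sin δ cos θ = (-0.1912)(0.5032) + (0.9816)(0.8642)(0.7604) = 0.5488, so φ₂ = 33.29°.
Δλ = atan2(sin θ sin δ cos φ₁, cos δ − sin φ₁ sin φ₂) = atan2(-0.5509, 0.6081) = -42.174°.
λ₂ = -132.900° − 42.174° = -175.07°.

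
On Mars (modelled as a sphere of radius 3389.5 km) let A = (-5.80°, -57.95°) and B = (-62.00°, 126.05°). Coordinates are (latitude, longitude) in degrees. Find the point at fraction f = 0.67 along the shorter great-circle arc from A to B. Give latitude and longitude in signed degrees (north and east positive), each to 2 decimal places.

The central angle between A and B is δ = 1.9570 rad.
With f = 0.67, the slerp weights are sin((1−f)δ)/sin δ = 0.6497 and sin(fδ)/sin δ = 1.0434.
Weighted sum of the unit vectors: (0.6497)·(0.5279,-0.8432,-0.1011) + (1.0434)·(-0.2763,0.3796,-0.8829) = (0.0548, -0.1518, -0.9869).
Converting back: φ = atan2(z, √(x²+y²)) = -80.71°, λ = atan2(y, x) = -70.17°.

-80.71°, -70.17°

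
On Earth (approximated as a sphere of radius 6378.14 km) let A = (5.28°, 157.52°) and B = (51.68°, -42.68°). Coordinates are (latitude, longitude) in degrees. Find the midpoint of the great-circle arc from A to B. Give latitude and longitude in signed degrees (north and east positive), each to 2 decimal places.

62.01°, -175.12°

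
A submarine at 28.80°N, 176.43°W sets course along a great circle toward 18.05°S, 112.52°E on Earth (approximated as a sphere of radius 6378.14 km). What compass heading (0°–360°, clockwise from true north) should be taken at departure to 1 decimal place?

Δλ = -71.050° = -1.2401 rad.
y = sin Δλ · cos φ₂ = (-0.9458)(0.9508) = -0.8993
x = cos φ₁ sin φ₂ − sin φ₁ cos φ₂ cos Δλ = (0.8763)(-0.3098) − (0.4818)(0.9508)(0.3247) = -0.4203
θ = atan2(y, x) = -115.05°; adding 360° gives 245.0°.

245.0°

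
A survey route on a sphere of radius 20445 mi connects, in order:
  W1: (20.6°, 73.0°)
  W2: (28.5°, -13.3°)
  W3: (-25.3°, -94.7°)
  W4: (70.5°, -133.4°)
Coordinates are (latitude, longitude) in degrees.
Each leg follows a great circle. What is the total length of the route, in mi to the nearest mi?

96969 mi

Leg W1→W2: central angle 1.3480 rad, distance 27559.6 mi.
Leg W2→W3: central angle 1.6560 rad, distance 33857.1 mi.
Leg W3→W4: central angle 1.7389 rad, distance 35552.0 mi.
Total: 27559.6 + 33857.1 + 35552.0 ≈ 96969 mi.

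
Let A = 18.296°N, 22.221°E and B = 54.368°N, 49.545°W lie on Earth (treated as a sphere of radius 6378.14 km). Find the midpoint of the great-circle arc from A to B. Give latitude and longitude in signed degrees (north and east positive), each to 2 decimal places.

The central angle between A and B is δ = 1.1283 rad.
With f = 0.5, the slerp weights are sin((1−f)δ)/sin δ = 0.5917 and sin(fδ)/sin δ = 0.5917.
Weighted sum of the unit vectors: (0.5917)·(0.8789,0.3591,0.3139) + (0.5917)·(0.3780,-0.4433,0.8128) = (0.7437, -0.0498, 0.6666).
Converting back: φ = atan2(z, √(x²+y²)) = 41.81°, λ = atan2(y, x) = -3.83°.

41.81°, -3.83°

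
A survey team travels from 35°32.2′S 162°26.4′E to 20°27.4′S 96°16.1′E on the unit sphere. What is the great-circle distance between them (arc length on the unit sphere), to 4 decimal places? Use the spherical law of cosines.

With latitudes φ₁ = -35.537°, φ₂ = -20.457° and longitude difference Δλ = -66.172°:
cos c = sin φ₁ sin φ₂ + cos φ₁ cos φ₂ cos Δλ = (-0.5812)(-0.3495) + (0.8137)(0.9369)(0.4040) = 0.51116,
so c = arccos(0.51116) = 1.03427 rad.
On the unit sphere the arc length equals the central angle: 1.0343.

1.0343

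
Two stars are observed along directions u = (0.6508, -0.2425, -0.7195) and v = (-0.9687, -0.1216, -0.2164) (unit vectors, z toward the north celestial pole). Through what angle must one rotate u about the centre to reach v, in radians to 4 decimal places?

u·v = -0.4452; |u| = 1.0000, |v| = 1.0000.
cos θ = (u·v)/(|u||v|) = -0.4452, so θ = 2.0322 rad.

2.0322 rad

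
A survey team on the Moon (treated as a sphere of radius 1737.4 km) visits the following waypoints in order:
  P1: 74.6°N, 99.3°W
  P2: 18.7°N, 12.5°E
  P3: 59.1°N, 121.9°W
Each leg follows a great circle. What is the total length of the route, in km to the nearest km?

Leg P1→P2: central angle 1.3534 rad, distance 2351.4 km.
Leg P2→P3: central angle 1.6361 rad, distance 2842.5 km.
Total: 2351.4 + 2842.5 ≈ 5194 km.

5194 km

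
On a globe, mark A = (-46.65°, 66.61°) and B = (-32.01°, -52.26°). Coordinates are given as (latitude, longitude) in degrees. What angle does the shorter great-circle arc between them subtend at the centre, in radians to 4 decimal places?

Let φ₁ = -0.8142 rad, φ₂ = -0.5587 rad, and Δλ = -2.0747 rad.
cos c = sin φ₁ sin φ₂ + cos φ₁ cos φ₂ cos Δλ = (-0.7272)(-0.5301) + (0.6865)(0.8480)(-0.4828) = 0.10441,
so c = arccos(0.10441) = 1.46620 rad.
So the angular separation is 1.4662 rad.

1.4662 rad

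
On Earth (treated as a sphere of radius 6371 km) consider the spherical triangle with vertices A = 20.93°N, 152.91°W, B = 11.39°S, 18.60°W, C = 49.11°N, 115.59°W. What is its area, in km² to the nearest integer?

Side lengths (central angles): a = 1.8002, b = 0.7132, c = 2.3605 rad; semiperimeter s = 2.4369.
By l'Huilier's theorem, tan(E/4) = √[tan(s/2) tan((s−a)/2) tan((s−b)/2) tan((s−c)/2)], giving spherical excess E = 0.7892 rad.
Area = E·R² = 0.7892 × (6371)² ≈ 32034230 km².

32034230 km²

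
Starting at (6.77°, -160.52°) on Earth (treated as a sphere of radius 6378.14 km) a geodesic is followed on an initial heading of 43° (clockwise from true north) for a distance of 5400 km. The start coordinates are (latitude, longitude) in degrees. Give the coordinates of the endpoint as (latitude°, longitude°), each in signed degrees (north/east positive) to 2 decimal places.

38.47°, -119.79°

Angular distance δ = d/R = 5400/6378.14 = 0.84664 rad; initial bearing θ = 0.7505 rad.
sin φ₂ = sin φ₁ cos δ + cos φ₁ sin δ cos θ = (0.1179)(0.6625) + (0.9930)(0.7491)(0.7314) = 0.6221, so φ₂ = 38.47°.
Δλ = atan2(sin θ sin δ cos φ₁, cos δ − sin φ₁ sin φ₂) = atan2(0.5073, 0.5892) = 40.730°.
λ₂ = -160.520° + 40.730° = -119.79°.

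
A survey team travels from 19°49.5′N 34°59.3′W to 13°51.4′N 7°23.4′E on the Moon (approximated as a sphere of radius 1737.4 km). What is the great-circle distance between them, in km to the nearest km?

Let φ₁ = 0.3460 rad, φ₂ = 0.2418 rad, and Δλ = 0.7396 rad.
Haversine: a = sin²(Δφ/2) + cos φ₁ cos φ₂ sin²(Δλ/2) = 0.0027 + (0.9407)(0.9709)(0.1306) = 0.12204.
Central angle c = 2·arcsin(√a) = 0.71372 rad.
Distance = R·c = 1737.4 × 0.7137 ≈ 1240 km.

1240 km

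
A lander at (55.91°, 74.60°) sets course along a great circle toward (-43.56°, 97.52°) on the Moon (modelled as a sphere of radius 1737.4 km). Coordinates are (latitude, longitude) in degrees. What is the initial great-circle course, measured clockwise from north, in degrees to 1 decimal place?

Δλ = 22.920° = 0.4000 rad.
y = sin Δλ · cos φ₂ = (0.3894)(0.7247) = 0.2822
x = cos φ₁ sin φ₂ − sin φ₁ cos φ₂ cos Δλ = (0.5605)(-0.6891) − (0.8282)(0.7247)(0.9210) = -0.9390
θ = atan2(y, x) = 163.27°, so the bearing is 163.3°.

163.3°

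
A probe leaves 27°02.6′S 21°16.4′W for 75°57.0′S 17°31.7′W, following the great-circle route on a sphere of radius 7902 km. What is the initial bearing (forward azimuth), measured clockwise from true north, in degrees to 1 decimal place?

With φ₁ = -0.4720, φ₂ = -1.3256, Δλ = 0.0654 rad, the forward-azimuth formula gives
θ = atan2( sin Δλ cos φ₂ , cos φ₁ sin φ₂ − sin φ₁ cos φ₂ cos Δλ ) = atan2(0.0159, -0.7539) = 178.80°.
So the initial bearing is 178.8°.

178.8°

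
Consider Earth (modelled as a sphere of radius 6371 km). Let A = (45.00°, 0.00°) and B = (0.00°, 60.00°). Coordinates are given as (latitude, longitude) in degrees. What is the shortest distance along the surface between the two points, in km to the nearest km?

7705 km

In radians: φ₁ = 0.7854, φ₂ = 0.0000, Δλ = 60.000° = 1.0472 rad.
cos c = sin φ₁ sin φ₂ + cos φ₁ cos φ₂ cos Δλ = (0.7071)(0.0000) + (0.7071)(1.0000)(0.5000) = 0.35355,
so c = arccos(0.35355) = 1.20943 rad.
Distance = R·c = 6371 × 1.2094 ≈ 7705 km.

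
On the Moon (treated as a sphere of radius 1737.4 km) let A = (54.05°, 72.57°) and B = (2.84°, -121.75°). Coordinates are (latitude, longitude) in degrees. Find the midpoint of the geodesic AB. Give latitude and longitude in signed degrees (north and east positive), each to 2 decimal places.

Central angle δ = 2.1271 rad. Interpolating on the sphere with fraction f = 0.5:
P = [sin((1−f)δ)·A + sin(fδ)·B] / sin δ = 1.0293·A + 1.0293·B in Cartesian coordinates,
giving P = (-0.3599, -0.2976, 0.8842), i.e. latitude 62.16°, longitude -140.41°.

62.16°, -140.41°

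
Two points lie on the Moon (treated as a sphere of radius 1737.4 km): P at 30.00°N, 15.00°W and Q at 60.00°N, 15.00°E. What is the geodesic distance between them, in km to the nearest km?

1095 km

In radians: φ₁ = 0.5236, φ₂ = 1.0472, Δλ = 30.000° = 0.5236 rad.
cos c = sin φ₁ sin φ₂ + cos φ₁ cos φ₂ cos Δλ = (0.5000)(0.8660) + (0.8660)(0.5000)(0.8660) = 0.80801,
so c = arccos(0.80801) = 0.63003 rad.
Distance = R·c = 1737.4 × 0.6300 ≈ 1095 km.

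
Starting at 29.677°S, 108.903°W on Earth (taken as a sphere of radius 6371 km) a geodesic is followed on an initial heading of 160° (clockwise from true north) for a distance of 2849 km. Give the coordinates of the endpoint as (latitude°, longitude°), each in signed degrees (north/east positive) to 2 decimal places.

Angular distance δ = d/R = 2849/6371 = 0.44718 rad; initial bearing θ = 2.7925 rad.
sin φ₂ = sin φ₁ cos δ + cos φ₁ sin δ cos θ = (-0.4951)(0.9017) + (0.8688)(0.4324)(-0.9397) = -0.7995, so φ₂ = -53.08°.
Δλ = atan2(sin θ sin δ cos φ₁, cos δ − sin φ₁ sin φ₂) = atan2(0.1285, 0.5058) = 14.253°.
λ₂ = -108.903° + 14.253° = -94.65°.

-53.08°, -94.65°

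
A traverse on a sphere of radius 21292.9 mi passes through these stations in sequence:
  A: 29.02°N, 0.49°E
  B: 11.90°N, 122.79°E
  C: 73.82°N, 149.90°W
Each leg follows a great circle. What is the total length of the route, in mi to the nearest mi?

70148 mi

Leg A→B: central angle 1.9361 rad, distance 41224.2 mi.
Leg B→C: central angle 1.3584 rad, distance 28923.6 mi.
Total: 41224.2 + 28923.6 ≈ 70148 mi.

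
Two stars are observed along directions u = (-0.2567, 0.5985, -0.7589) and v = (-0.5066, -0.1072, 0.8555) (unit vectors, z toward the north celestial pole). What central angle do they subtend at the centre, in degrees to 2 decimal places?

125.69°

u·v = -0.5834; |u| = 1.0000, |v| = 1.0000.
cos θ = (u·v)/(|u||v|) = -0.5833, so θ = 125.69°.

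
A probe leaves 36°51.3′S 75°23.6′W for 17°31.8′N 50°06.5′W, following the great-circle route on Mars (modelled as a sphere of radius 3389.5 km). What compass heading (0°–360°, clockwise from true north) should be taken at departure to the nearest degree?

28°

Δλ = 25.285° = 0.4413 rad.
y = sin Δλ · cos φ₂ = (0.4271)(0.9536) = 0.4073
x = cos φ₁ sin φ₂ − sin φ₁ cos φ₂ cos Δλ = (0.8002)(0.3012) − (-0.5998)(0.9536)(0.9042) = 0.7582
θ = atan2(y, x) = 28.25°, so the bearing is 28°.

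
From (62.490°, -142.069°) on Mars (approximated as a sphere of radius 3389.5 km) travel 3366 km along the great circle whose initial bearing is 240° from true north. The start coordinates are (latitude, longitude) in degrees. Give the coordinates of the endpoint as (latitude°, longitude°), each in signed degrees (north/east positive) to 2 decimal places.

Angular distance δ = d/R = 3366/3389.5 = 0.99307 rad; initial bearing θ = 4.1888 rad.
sin φ₂ = sin φ₁ cos δ + cos φ₁ sin δ cos θ = (0.8869)(0.5461) + (0.4619)(0.8377)(-0.5000) = 0.2909, so φ₂ = 16.91°.
Δλ = atan2(sin θ sin δ cos φ₁, cos δ − sin φ₁ sin φ₂) = atan2(-0.3351, 0.2881) = -49.312°.
λ₂ = -142.069° − 49.312° = -191.38° → 168.62° after wrapping to (−180°, 180°].

16.91°, 168.62°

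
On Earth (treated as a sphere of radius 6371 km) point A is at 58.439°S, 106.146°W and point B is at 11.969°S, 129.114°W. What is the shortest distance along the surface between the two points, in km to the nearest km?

In radians: φ₁ = -1.0200, φ₂ = -0.2089, Δλ = -22.968° = -0.4009 rad.
cos c = sin φ₁ sin φ₂ + cos φ₁ cos φ₂ cos Δλ = (-0.8521)(-0.2074) + (0.5234)(0.9783)(0.9207) = 0.64814,
so c = arccos(0.64814) = 0.86565 rad.
Distance = R·c = 6371 × 0.8657 ≈ 5515 km.

5515 km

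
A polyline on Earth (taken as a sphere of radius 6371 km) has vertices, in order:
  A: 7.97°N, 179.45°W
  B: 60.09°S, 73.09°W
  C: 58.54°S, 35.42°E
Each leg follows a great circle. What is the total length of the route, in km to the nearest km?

17121 km

Leg A→B: central angle 1.8331 rad, distance 11678.5 km.
Leg B→C: central angle 0.8543 rad, distance 5442.5 km.
Total: 11678.5 + 5442.5 ≈ 17121 km.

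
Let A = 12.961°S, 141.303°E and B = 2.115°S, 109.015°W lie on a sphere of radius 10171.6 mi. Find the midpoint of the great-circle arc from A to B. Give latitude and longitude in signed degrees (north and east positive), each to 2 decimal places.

The central angle between A and B is δ = 1.8962 rad.
With f = 0.5, the slerp weights are sin((1−f)δ)/sin δ = 0.8573 and sin(fδ)/sin δ = 0.8573.
Weighted sum of the unit vectors: (0.8573)·(-0.7606,0.6093,-0.2243) + (0.8573)·(-0.3256,-0.9448,-0.0369) = (-0.9312, -0.2876, -0.2239).
Converting back: φ = atan2(z, √(x²+y²)) = -12.94°, λ = atan2(y, x) = -162.83°.

-12.94°, -162.83°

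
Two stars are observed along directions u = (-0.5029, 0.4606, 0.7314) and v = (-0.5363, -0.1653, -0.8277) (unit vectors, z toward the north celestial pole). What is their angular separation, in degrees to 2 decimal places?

114.32°

u·v = -0.4118; |u| = 1.0000, |v| = 1.0000.
cos θ = (u·v)/(|u||v|) = -0.4118, so θ = 114.32°.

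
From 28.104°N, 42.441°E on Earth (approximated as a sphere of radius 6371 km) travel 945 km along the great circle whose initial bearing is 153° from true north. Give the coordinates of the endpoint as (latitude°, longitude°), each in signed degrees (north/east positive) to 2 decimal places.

20.47°, 46.55°

Angular distance δ = d/R = 945/6371 = 0.14833 rad; initial bearing θ = 2.6704 rad.
sin φ₂ = sin φ₁ cos δ + cos φ₁ sin δ cos θ = (0.4711)(0.9890) + (0.8821)(0.1478)(-0.8910) = 0.3497, so φ₂ = 20.47°.
Δλ = atan2(sin θ sin δ cos φ₁, cos δ − sin φ₁ sin φ₂) = atan2(0.0592, 0.8243) = 4.107°.
λ₂ = 42.441° + 4.107° = 46.55°.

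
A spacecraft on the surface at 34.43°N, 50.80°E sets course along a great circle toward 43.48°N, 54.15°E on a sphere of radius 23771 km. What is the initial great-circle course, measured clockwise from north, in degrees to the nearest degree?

15°

With φ₁ = 0.6009, φ₂ = 0.7589, Δλ = 0.0585 rad, the forward-azimuth formula gives
θ = atan2( sin Δλ cos φ₂ , cos φ₁ sin φ₂ − sin φ₁ cos φ₂ cos Δλ ) = atan2(0.0424, 0.1580) = 15.02°.
So the initial bearing is 15°.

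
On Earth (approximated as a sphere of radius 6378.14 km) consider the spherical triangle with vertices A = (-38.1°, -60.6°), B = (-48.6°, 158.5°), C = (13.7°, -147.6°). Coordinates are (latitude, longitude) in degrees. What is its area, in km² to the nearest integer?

56910180 km²

Side lengths (central angles): a = 1.3685, b = 1.6771, c = 1.5118 rad; semiperimeter s = 2.2787.
By l'Huilier's theorem, tan(E/4) = √[tan(s/2) tan((s−a)/2) tan((s−b)/2) tan((s−c)/2)], giving spherical excess E = 1.3989 rad.
Area = E·R² = 1.3989 × (6378.14)² ≈ 56910180 km².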